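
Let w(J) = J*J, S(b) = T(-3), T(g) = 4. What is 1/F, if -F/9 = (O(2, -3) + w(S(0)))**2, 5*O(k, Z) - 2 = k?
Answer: -25/63504 ≈ -0.00039368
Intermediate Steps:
O(k, Z) = 2/5 + k/5
S(b) = 4
w(J) = J**2
F = -63504/25 (F = -9*((2/5 + (1/5)*2) + 4**2)**2 = -9*((2/5 + 2/5) + 16)**2 = -9*(4/5 + 16)**2 = -9*(84/5)**2 = -9*7056/25 = -63504/25 ≈ -2540.2)
1/F = 1/(-63504/25) = -25/63504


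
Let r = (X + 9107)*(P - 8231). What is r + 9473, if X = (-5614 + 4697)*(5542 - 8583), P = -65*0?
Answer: -23027892151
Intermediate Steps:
P = 0
X = 2788597 (X = -917*(-3041) = 2788597)
r = -23027901624 (r = (2788597 + 9107)*(0 - 8231) = 2797704*(-8231) = -23027901624)
r + 9473 = -23027901624 + 9473 = -23027892151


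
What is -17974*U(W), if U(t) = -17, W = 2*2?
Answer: 305558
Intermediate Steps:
W = 4
-17974*U(W) = -17974*(-17) = 305558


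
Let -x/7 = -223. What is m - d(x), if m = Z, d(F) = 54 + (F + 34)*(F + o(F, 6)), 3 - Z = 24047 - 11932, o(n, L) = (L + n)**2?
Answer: -3919006916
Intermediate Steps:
x = 1561 (x = -7*(-223) = 1561)
Z = -12112 (Z = 3 - (24047 - 11932) = 3 - 1*12115 = 3 - 12115 = -12112)
d(F) = 54 + (34 + F)*(F + (6 + F)**2) (d(F) = 54 + (F + 34)*(F + (6 + F)**2) = 54 + (34 + F)*(F + (6 + F)**2))
m = -12112
m - d(x) = -12112 - (1278 + 1561**3 + 47*1561**2 + 478*1561) = -12112 - (1278 + 3803721481 + 47*2436721 + 746158) = -12112 - (1278 + 3803721481 + 114525887 + 746158) = -12112 - 1*3918994804 = -12112 - 3918994804 = -3919006916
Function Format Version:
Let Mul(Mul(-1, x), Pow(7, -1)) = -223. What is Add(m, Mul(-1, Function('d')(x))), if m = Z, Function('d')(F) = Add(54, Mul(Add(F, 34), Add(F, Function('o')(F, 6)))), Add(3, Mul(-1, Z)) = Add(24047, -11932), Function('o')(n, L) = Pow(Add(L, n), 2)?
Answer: -3919006916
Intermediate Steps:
x = 1561 (x = Mul(-7, -223) = 1561)
Z = -12112 (Z = Add(3, Mul(-1, Add(24047, -11932))) = Add(3, Mul(-1, 12115)) = Add(3, -12115) = -12112)
Function('d')(F) = Add(54, Mul(Add(34, F), Add(F, Pow(Add(6, F), 2)))) (Function('d')(F) = Add(54, Mul(Add(F, 34), Add(F, Pow(Add(6, F), 2)))) = Add(54, Mul(Add(34, F), Add(F, Pow(Add(6, F), 2)))))
m = -12112
Add(m, Mul(-1, Function('d')(x))) = Add(-12112, Mul(-1, Add(1278, Pow(1561, 3), Mul(47, Pow(1561, 2)), Mul(478, 1561)))) = Add(-12112, Mul(-1, Add(1278, 3803721481, Mul(47, 2436721), 746158))) = Add(-12112, Mul(-1, Add(1278, 3803721481, 114525887, 746158))) = Add(-12112, Mul(-1, 3918994804)) = Add(-12112, -3918994804) = -3919006916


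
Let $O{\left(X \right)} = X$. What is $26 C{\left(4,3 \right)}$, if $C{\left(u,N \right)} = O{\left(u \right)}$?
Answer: $104$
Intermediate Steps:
$C{\left(u,N \right)} = u$
$26 C{\left(4,3 \right)} = 26 \cdot 4 = 104$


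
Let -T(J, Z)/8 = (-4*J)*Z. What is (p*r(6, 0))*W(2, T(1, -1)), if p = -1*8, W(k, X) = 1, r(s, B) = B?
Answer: 0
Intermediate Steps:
T(J, Z) = 32*J*Z (T(J, Z) = -8*(-4*J)*Z = -(-32)*J*Z = 32*J*Z)
p = -8
(p*r(6, 0))*W(2, T(1, -1)) = -8*0*1 = 0*1 = 0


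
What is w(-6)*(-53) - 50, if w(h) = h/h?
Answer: -103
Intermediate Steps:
w(h) = 1
w(-6)*(-53) - 50 = 1*(-53) - 50 = -53 - 50 = -103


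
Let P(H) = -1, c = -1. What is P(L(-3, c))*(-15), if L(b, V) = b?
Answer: 15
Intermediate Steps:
P(L(-3, c))*(-15) = -1*(-15) = 15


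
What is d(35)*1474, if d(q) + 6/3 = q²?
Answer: 1802702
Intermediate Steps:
d(q) = -2 + q²
d(35)*1474 = (-2 + 35²)*1474 = (-2 + 1225)*1474 = 1223*1474 = 1802702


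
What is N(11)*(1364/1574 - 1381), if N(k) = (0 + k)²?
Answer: -131425965/787 ≈ -1.6700e+5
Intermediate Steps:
N(k) = k²
N(11)*(1364/1574 - 1381) = 11²*(1364/1574 - 1381) = 121*(1364*(1/1574) - 1381) = 121*(682/787 - 1381) = 121*(-1086165/787) = -131425965/787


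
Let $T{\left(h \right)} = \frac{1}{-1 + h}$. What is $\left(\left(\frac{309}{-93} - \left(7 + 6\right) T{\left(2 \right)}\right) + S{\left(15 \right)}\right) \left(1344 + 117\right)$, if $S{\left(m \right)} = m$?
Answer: $- \frac{59901}{31} \approx -1932.3$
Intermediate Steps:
$\left(\left(\frac{309}{-93} - \left(7 + 6\right) T{\left(2 \right)}\right) + S{\left(15 \right)}\right) \left(1344 + 117\right) = \left(\left(\frac{309}{-93} - \frac{7 + 6}{-1 + 2}\right) + 15\right) \left(1344 + 117\right) = \left(\left(309 \left(- \frac{1}{93}\right) - \frac{13}{1}\right) + 15\right) 1461 = \left(\left(- \frac{103}{31} - 13 \cdot 1\right) + 15\right) 1461 = \left(\left(- \frac{103}{31} - 13\right) + 15\right) 1461 = \left(- \frac{506}{31} + 15\right) 1461 = \left(- \frac{41}{31}\right) 1461 = - \frac{59901}{31}$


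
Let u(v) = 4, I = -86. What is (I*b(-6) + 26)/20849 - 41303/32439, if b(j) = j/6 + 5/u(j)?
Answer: -1721960543/1352641422 ≈ -1.2730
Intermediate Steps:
b(j) = 5/4 + j/6 (b(j) = j/6 + 5/4 = 5/4 + j/6)
(I*b(-6) + 26)/20849 - 41303/32439 = (-86*(5/4 + (1/6)*(-6)) + 26)/20849 - 41303/32439 = (-86*(5/4 - 1) + 26)*(1/20849) - 41303*1/32439 = (-86*1/4 + 26)*(1/20849) - 41303/32439 = (-43/2 + 26)*(1/20849) - 41303/32439 = (9/2)*(1/20849) - 41303/32439 = 9/41698 - 41303/32439 = -1721960543/1352641422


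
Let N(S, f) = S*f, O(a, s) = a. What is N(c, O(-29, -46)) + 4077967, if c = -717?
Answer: 4098760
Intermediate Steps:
N(c, O(-29, -46)) + 4077967 = -717*(-29) + 4077967 = 20793 + 4077967 = 4098760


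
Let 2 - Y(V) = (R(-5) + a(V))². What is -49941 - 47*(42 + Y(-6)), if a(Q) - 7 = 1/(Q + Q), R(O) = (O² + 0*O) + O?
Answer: -2585833/144 ≈ -17957.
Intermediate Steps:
R(O) = O + O² (R(O) = (O² + 0) + O = O² + O = O + O²)
a(Q) = 7 + 1/(2*Q) (a(Q) = 7 + 1/(Q + Q) = 7 + 1/(2*Q))
Y(V) = 2 - (27 + 1/(2*V))² (Y(V) = 2 - (-5*(1 - 5) + (7 + 1/(2*V)))² = 2 - (-5*(-4) + (7 + 1/(2*V)))² = 2 - (20 + (7 + 1/(2*V)))² = 2 - (27 + 1/(2*V))²)
-49941 - 47*(42 + Y(-6)) = -49941 - 47*(42 + (2 - ¼*(1 + 54*(-6))²/(-6)²)) = -49941 - 47*(42 + (2 - ¼*1/36*(1 - 324)²)) = -49941 - 47*(42 + (2 - ¼*1/36*(-323)²)) = -49941 - 47*(42 + (2 - ¼*1/36*104329)) = -49941 - 47*(42 + (2 - 104329/144)) = -49941 - 47*(42 - 104041/144) = -49941 - 47*(-97993)/144 = -49941 - 1*(-4605671/144) = -49941 + 4605671/144 = -2585833/144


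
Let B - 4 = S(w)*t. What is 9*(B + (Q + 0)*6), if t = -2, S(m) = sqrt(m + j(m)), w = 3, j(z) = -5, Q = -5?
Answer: -234 - 18*I*sqrt(2) ≈ -234.0 - 25.456*I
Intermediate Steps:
S(m) = sqrt(-5 + m) (S(m) = sqrt(m - 5) = sqrt(-5 + m))
B = 4 - 2*I*sqrt(2) (B = 4 + sqrt(-5 + 3)*(-2) = 4 + sqrt(-2)*(-2) = 4 + (I*sqrt(2))*(-2) = 4 - 2*I*sqrt(2) ≈ 4.0 - 2.8284*I)
9*(B + (Q + 0)*6) = 9*((4 - 2*I*sqrt(2)) + (-5 + 0)*6) = 9*((4 - 2*I*sqrt(2)) - 5*6) = 9*((4 - 2*I*sqrt(2)) - 30) = 9*(-26 - 2*I*sqrt(2)) = -234 - 18*I*sqrt(2)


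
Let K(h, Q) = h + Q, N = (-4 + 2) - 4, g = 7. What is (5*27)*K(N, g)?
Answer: 135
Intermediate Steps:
N = -6 (N = -2 - 4 = -6)
K(h, Q) = Q + h
(5*27)*K(N, g) = (5*27)*(7 - 6) = 135*1 = 135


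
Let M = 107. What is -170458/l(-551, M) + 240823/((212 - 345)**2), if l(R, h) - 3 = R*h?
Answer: 1229479336/74488379 ≈ 16.506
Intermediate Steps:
l(R, h) = 3 + R*h
-170458/l(-551, M) + 240823/((212 - 345)**2) = -170458/(3 - 551*107) + 240823/((212 - 345)**2) = -170458/(3 - 58957) + 240823/((-133)**2) = -170458/(-58954) + 240823/17689 = -170458*(-1/58954) + 240823*(1/17689) = 85229/29477 + 240823/17689 = 1229479336/74488379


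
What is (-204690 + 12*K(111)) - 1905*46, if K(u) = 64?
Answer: -291552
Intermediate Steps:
(-204690 + 12*K(111)) - 1905*46 = (-204690 + 12*64) - 1905*46 = (-204690 + 768) - 87630 = -203922 - 87630 = -291552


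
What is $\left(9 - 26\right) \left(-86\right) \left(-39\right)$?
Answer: $-57018$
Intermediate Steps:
$\left(9 - 26\right) \left(-86\right) \left(-39\right) = \left(-17\right) \left(-86\right) \left(-39\right) = 1462 \left(-39\right) = -57018$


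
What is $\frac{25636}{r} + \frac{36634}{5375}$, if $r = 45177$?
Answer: $\frac{1792807718}{242826375} \approx 7.3831$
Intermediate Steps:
$\frac{25636}{r} + \frac{36634}{5375} = \frac{25636}{45177} + \frac{36634}{5375} = \frac{1792807718}{242826375}$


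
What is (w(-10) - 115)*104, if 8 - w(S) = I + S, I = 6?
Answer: -10712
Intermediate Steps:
w(S) = 2 - S (w(S) = 8 - (6 + S) = 8 + (-6 - S) = 2 - S)
(w(-10) - 115)*104 = ((2 - 1*(-10)) - 115)*104 = ((2 + 10) - 115)*104 = (12 - 115)*104 = -103*104 = -10712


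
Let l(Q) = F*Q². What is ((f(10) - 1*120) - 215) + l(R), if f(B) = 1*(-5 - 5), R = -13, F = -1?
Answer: -514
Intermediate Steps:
f(B) = -10 (f(B) = 1*(-10) = -10)
l(Q) = -Q²
((f(10) - 1*120) - 215) + l(R) = ((-10 - 1*120) - 215) - 1*(-13)² = ((-10 - 120) - 215) - 1*169 = (-130 - 215) - 169 = -345 - 169 = -514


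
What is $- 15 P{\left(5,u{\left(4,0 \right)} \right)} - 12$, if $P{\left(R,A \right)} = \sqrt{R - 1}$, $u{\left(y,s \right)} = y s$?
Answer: $-42$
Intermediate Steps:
$u{\left(y,s \right)} = s y$
$P{\left(R,A \right)} = \sqrt{-1 + R}$
$- 15 P{\left(5,u{\left(4,0 \right)} \right)} - 12 = - 15 \sqrt{-1 + 5} - 12 = - 15 \sqrt{4} - 12 = \left(-15\right) 2 - 12 = -30 - 12 = -42$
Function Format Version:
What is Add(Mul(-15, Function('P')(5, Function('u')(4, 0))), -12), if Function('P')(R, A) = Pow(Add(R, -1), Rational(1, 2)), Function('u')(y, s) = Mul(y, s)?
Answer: -42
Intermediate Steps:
Function('u')(y, s) = Mul(s, y)
Function('P')(R, A) = Pow(Add(-1, R), Rational(1, 2))
Add(Mul(-15, Function('P')(5, Function('u')(4, 0))), -12) = Add(Mul(-15, Pow(Add(-1, 5), Rational(1, 2))), -12) = Add(Mul(-15, Pow(4, Rational(1, 2))), -12) = Add(Mul(-15, 2), -12) = Add(-30, -12) = -42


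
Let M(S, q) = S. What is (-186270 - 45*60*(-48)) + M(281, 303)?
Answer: -56389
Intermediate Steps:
(-186270 - 45*60*(-48)) + M(281, 303) = (-186270 - 45*60*(-48)) + 281 = (-186270 - 2700*(-48)) + 281 = (-186270 + 129600) + 281 = -56670 + 281 = -56389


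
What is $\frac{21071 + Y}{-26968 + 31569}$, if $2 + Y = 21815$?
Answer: $\frac{42884}{4601} \approx 9.3206$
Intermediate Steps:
$Y = 21813$ ($Y = -2 + 21815 = 21813$)
$\frac{21071 + Y}{-26968 + 31569} = \frac{21071 + 21813}{-26968 + 31569} = \frac{42884}{4601}$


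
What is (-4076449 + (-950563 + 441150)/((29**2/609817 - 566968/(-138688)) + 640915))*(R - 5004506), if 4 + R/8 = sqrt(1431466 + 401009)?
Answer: 138228540232402119245054242934/6775660426173663 - 1104825582160847768525720*sqrt(73299)/6775660426173663 ≈ 2.0357e+13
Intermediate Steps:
R = -32 + 40*sqrt(73299) (R = -32 + 8*sqrt(1431466 + 401009) = -32 + 8*sqrt(1832475) = -32 + 8*(5*sqrt(73299)) = -32 + 40*sqrt(73299) ≈ 10798.)
(-4076449 + (-950563 + 441150)/((29**2/609817 - 566968/(-138688)) + 640915))*(R - 5004506) = (-4076449 + (-950563 + 441150)/((29**2/609817 - 566968/(-138688)) + 640915))*((-32 + 40*sqrt(73299)) - 5004506) = (-4076449 - 509413/((841*(1/609817) - 566968*(-1/138688)) + 640915))*(-5004538 + 40*sqrt(73299)) = (-4076449 - 509413/((841/609817 + 70871/17336) + 640915))*(-5004538 + 40*sqrt(73299)) = (-4076449 - 509413/(43232920183/10571787512 + 640915))*(-5004538 + 40*sqrt(73299)) = (-4076449 - 509413/6775660426173663/10571787512)*(-5004538 + 40*sqrt(73299)) = (-4076449 - 509413*10571787512/6775660426173663)*(-5004538 + 40*sqrt(73299)) = (-4076449 - 5385405991850456/6775660426173663)*(-5004538 + 40*sqrt(73299)) = -27620639554021194213143*(-5004538 + 40*sqrt(73299))/6775660426173663 = 138228540232402119245054242934/6775660426173663 - 1104825582160847768525720*sqrt(73299)/6775660426173663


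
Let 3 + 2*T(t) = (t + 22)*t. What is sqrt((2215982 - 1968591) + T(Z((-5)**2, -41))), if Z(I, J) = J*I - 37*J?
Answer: sqrt(1495334)/2 ≈ 611.42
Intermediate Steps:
Z(I, J) = -37*J + I*J (Z(I, J) = I*J - 37*J = -37*J + I*J)
T(t) = -3/2 + t*(22 + t)/2 (T(t) = -3/2 + ((t + 22)*t)/2 = -3/2 + ((22 + t)*t)/2 = -3/2 + (t*(22 + t))/2 = -3/2 + t*(22 + t)/2)
sqrt((2215982 - 1968591) + T(Z((-5)**2, -41))) = sqrt((2215982 - 1968591) + (-3/2 + (-41*(-37 + (-5)**2))**2/2 + 11*(-41*(-37 + (-5)**2)))) = sqrt(247391 + (-3/2 + (-41*(-37 + 25))**2/2 + 11*(-41*(-37 + 25)))) = sqrt(247391 + (-3/2 + (-41*(-12))**2/2 + 11*(-41*(-12)))) = sqrt(247391 + (-3/2 + (1/2)*492**2 + 11*492)) = sqrt(247391 + (-3/2 + (1/2)*242064 + 5412)) = sqrt(247391 + (-3/2 + 121032 + 5412)) = sqrt(247391 + 252885/2) = sqrt(747667/2) = sqrt(1495334)/2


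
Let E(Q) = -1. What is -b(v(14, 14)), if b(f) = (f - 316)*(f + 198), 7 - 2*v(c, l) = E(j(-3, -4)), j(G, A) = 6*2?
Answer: 63024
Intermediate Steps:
j(G, A) = 12
v(c, l) = 4 (v(c, l) = 7/2 - 1/2*(-1) = 7/2 + 1/2 = 4)
b(f) = (-316 + f)*(198 + f)
-b(v(14, 14)) = -(-62568 + 4**2 - 118*4) = -(-62568 + 16 - 472) = -1*(-63024) = 63024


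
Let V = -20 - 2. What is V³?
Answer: -10648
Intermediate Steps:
V = -22
V³ = (-22)³ = -10648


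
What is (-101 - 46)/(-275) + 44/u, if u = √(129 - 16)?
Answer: 147/275 + 44*√113/113 ≈ 4.6737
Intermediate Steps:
u = √113 ≈ 10.630
(-101 - 46)/(-275) + 44/u = (-101 - 46)/(-275) + 44/(√113) = -147*(-1/275) + 44*(√113/113) = 147/275 + 44*√113/113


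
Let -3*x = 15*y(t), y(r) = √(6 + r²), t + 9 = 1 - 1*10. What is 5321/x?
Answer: -5321*√330/1650 ≈ -58.582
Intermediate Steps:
t = -18 (t = -9 + (1 - 1*10) = -9 + (1 - 10) = -9 - 9 = -18)
x = -5*√330 (x = -5*√(6 + (-18)²) = -5*√(6 + 324) = -5*√330 ≈ -90.829)
5321/x = 5321/((-5*√330)) = 5321*(-√330/1650) = -5321*√330/1650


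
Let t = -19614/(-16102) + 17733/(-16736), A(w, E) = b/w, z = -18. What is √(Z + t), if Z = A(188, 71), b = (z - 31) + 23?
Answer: 7*√1035338610510242/1583213048 ≈ 0.14227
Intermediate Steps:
b = -26 (b = (-18 - 31) + 23 = -49 + 23 = -26)
A(w, E) = -26/w
t = 21361569/134741536 (t = -19614*(-1/16102) + 17733*(-1/16736) = 9807/8051 - 17733/16736 = 21361569/134741536 ≈ 0.15854)
Z = -13/94 (Z = -26/188 = -26*1/188 = -13/94 ≈ -0.13830)
√(Z + t) = √(-13/94 + 21361569/134741536) = √(128173759/6332852192) = 7*√1035338610510242/1583213048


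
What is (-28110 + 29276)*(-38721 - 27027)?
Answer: -76662168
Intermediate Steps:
(-28110 + 29276)*(-38721 - 27027) = 1166*(-65748) = -76662168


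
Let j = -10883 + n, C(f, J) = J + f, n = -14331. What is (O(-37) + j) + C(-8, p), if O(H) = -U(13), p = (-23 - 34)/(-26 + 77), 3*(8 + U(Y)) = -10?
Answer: -1285801/51 ≈ -25212.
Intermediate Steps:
U(Y) = -34/3 (U(Y) = -8 + (⅓)*(-10) = -8 - 10/3 = -34/3)
p = -19/17 (p = -57/51 = -57*1/51 = -19/17 ≈ -1.1176)
O(H) = 34/3 (O(H) = -1*(-34/3) = 34/3)
j = -25214 (j = -10883 - 14331 = -25214)
(O(-37) + j) + C(-8, p) = (34/3 - 25214) + (-19/17 - 8) = -75608/3 - 155/17 = -1285801/51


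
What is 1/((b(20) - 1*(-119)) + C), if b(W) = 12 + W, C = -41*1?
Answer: 1/110 ≈ 0.0090909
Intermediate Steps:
C = -41
1/((b(20) - 1*(-119)) + C) = 1/(((12 + 20) - 1*(-119)) - 41) = 1/((32 + 119) - 41) = 1/(151 - 41) = 1/110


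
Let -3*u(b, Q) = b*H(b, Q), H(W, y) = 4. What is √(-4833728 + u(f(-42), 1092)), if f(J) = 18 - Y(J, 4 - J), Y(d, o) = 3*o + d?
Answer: 2*I*√1208406 ≈ 2198.6*I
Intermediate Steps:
Y(d, o) = d + 3*o
f(J) = 6 + 2*J (f(J) = 18 - (J + 3*(4 - J)) = 18 - (J + (12 - 3*J)) = 18 - (12 - 2*J) = 18 + (-12 + 2*J) = 6 + 2*J)
u(b, Q) = -4*b/3 (u(b, Q) = -b*4/3 = -4*b/3)
√(-4833728 + u(f(-42), 1092)) = √(-4833728 - 4*(6 + 2*(-42))/3) = √(-4833728 - 4*(6 - 84)/3) = √(-4833728 - 4/3*(-78)) = √(-4833728 + 104) = √(-4833624) = 2*I*√1208406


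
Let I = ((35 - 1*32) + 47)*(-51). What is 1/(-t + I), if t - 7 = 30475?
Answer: -1/33032 ≈ -3.0274e-5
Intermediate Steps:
t = 30482 (t = 7 + 30475 = 30482)
I = -2550 (I = ((35 - 32) + 47)*(-51) = (3 + 47)*(-51) = 50*(-51) = -2550)
1/(-t + I) = 1/(-1*30482 - 2550) = 1/(-30482 - 2550) = 1/(-33032) = -1/33032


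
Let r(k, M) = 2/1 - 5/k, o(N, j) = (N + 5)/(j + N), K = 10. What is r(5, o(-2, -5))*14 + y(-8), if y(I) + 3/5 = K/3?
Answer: 251/15 ≈ 16.733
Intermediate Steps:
y(I) = 41/15 (y(I) = -⅗ + 10/3 = 41/15)
o(N, j) = (5 + N)/(N + j)
r(k, M) = 2 - 5/k (r(k, M) = 2*1 - 5/k = 2 - 5/k)
r(5, o(-2, -5))*14 + y(-8) = (2 - 5/5)*14 + 41/15 = (2 - 5*⅕)*14 + 41/15 = (2 - 1)*14 + 41/15 = 1*14 + 41/15 = 14 + 41/15 = 251/15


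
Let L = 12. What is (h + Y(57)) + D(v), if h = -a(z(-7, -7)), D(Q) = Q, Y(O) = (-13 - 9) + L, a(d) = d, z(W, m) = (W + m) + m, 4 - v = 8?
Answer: 7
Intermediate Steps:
v = -4 (v = 4 - 1*8 = 4 - 8 = -4)
z(W, m) = W + 2*m
Y(O) = -10 (Y(O) = (-13 - 9) + 12 = -22 + 12 = -10)
h = 21 (h = -(-7 + 2*(-7)) = -(-7 - 14) = -1*(-21) = 21)
(h + Y(57)) + D(v) = (21 - 10) - 4 = 11 - 4 = 7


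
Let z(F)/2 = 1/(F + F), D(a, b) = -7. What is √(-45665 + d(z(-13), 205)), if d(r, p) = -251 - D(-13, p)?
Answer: 3*I*√5101 ≈ 214.26*I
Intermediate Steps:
z(F) = 1/F (z(F) = 2/(F + F) = 2/((2*F)) = 2*(1/(2*F)) = 1/F)
d(r, p) = -244 (d(r, p) = -251 - 1*(-7) = -251 + 7 = -244)
√(-45665 + d(z(-13), 205)) = √(-45665 - 244) = √(-45909) = 3*I*√5101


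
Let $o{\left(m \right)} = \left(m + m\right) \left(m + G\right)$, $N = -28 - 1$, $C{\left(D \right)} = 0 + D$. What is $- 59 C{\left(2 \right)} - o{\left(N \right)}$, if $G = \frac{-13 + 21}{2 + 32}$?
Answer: $- \frac{30368}{17} \approx -1786.4$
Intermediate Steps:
$C{\left(D \right)} = D$
$N = -29$
$G = \frac{4}{17}$ ($G = \frac{8}{34} = 8 \cdot \frac{1}{34} = \frac{4}{17} \approx 0.23529$)
$o{\left(m \right)} = 2 m \left(\frac{4}{17} + m\right)$ ($o{\left(m \right)} = \left(m + m\right) \left(m + \frac{4}{17}\right) = 2 m \left(\frac{4}{17} + m\right)$)
$- 59 C{\left(2 \right)} - o{\left(N \right)} = \left(-59\right) 2 - \frac{2}{17} \left(-29\right) \left(4 + 17 \left(-29\right)\right) = -118 - \frac{2}{17} \left(-29\right) \left(4 - 493\right) = -118 - \frac{2}{17} \left(-29\right) \left(-489\right) = -118 - \frac{28362}{17} = - \frac{30368}{17}$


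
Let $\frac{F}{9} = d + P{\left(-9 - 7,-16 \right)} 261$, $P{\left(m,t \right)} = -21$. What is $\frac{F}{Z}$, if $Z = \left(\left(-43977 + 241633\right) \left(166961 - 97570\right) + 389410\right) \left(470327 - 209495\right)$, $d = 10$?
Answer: $- \frac{16413}{1192518418355264} \approx -1.3763 \cdot 10^{-11}$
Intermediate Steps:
$F = -49239$ ($F = 9 \left(10 - 5481\right) = 9 \left(-5471\right) = -49239$)
$Z = 3577555255065792$ ($Z = \left(197656 \cdot 69391 + 389410\right) 260832 = \left(13715547496 + 389410\right) 260832 = 13715936906 \cdot 260832 = 3577555255065792$)
$\frac{F}{Z} = - \frac{49239}{3577555255065792} = \left(-49239\right) \frac{1}{3577555255065792} = - \frac{16413}{1192518418355264}$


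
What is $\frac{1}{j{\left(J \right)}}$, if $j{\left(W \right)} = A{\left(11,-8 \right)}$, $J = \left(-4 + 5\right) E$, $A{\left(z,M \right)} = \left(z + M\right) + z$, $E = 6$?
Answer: $\frac{1}{14} \approx 0.071429$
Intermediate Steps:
$A{\left(z,M \right)} = M + 2 z$ ($A{\left(z,M \right)} = \left(M + z\right) + z = M + 2 z$)
$J = 6$ ($J = \left(-4 + 5\right) 6 = 1 \cdot 6 = 6$)
$j{\left(W \right)} = 14$ ($j{\left(W \right)} = -8 + 2 \cdot 11 = -8 + 22 = 14$)
$\frac{1}{j{\left(J \right)}} = \frac{1}{14}$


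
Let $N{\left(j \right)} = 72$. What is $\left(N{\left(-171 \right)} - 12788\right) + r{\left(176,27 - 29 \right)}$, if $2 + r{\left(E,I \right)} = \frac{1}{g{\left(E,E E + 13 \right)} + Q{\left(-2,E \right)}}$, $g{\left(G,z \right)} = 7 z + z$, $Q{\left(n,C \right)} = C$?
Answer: $- \frac{3155183183}{248088} \approx -12718.0$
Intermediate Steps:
$g{\left(G,z \right)} = 8 z$
$r{\left(E,I \right)} = -2 + \frac{1}{104 + E + 8 E^{2}}$ ($r{\left(E,I \right)} = -2 + \frac{1}{8 \left(E E + 13\right) + E} = -2 + \frac{1}{8 \left(E^{2} + 13\right) + E} = -2 + \frac{1}{8 \left(13 + E^{2}\right) + E} = -2 + \frac{1}{\left(104 + 8 E^{2}\right) + E} = -2 + \frac{1}{104 + E + 8 E^{2}}$)
$\left(N{\left(-171 \right)} - 12788\right) + r{\left(176,27 - 29 \right)} = \left(72 - 12788\right) + \frac{-207 - 16 \cdot 176^{2} - 352}{104 + 176 + 8 \cdot 176^{2}} = -12716 + \frac{-207 - 495616 - 352}{104 + 176 + 8 \cdot 30976} = -12716 + \frac{-207 - 495616 - 352}{104 + 176 + 247808} = -12716 + \frac{1}{248088} \left(-496175\right) = -12716 - \frac{496175}{248088} = - \frac{3155183183}{248088}$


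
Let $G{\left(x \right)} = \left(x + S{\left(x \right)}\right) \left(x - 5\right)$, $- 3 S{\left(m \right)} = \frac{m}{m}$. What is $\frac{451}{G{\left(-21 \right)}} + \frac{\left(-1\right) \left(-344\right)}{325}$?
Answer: $\frac{5989}{3200} \approx 1.8716$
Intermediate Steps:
$S{\left(m \right)} = - \frac{1}{3}$ ($S{\left(m \right)} = - \frac{m \frac{1}{m}}{3} = \left(- \frac{1}{3}\right) 1 = - \frac{1}{3}$)
$G{\left(x \right)} = \left(-5 + x\right) \left(- \frac{1}{3} + x\right)$ ($G{\left(x \right)} = \left(x - \frac{1}{3}\right) \left(x - 5\right) = \left(- \frac{1}{3} + x\right) \left(-5 + x\right) = \left(-5 + x\right) \left(- \frac{1}{3} + x\right)$)
$\frac{451}{G{\left(-21 \right)}} + \frac{\left(-1\right) \left(-344\right)}{325} = \frac{451}{\frac{5}{3} + \left(-21\right)^{2} - -112} + \frac{\left(-1\right) \left(-344\right)}{325} = \frac{451}{\frac{5}{3} + 441 + 112} + 344 \cdot \frac{1}{325} = \frac{451}{\frac{1664}{3}} + \frac{344}{325} = 451 \cdot \frac{3}{1664} + \frac{344}{325} = \frac{1353}{1664} + \frac{344}{325} = \frac{5989}{3200}$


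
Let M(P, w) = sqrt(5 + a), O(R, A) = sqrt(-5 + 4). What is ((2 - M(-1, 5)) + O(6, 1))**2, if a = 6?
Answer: (2 + I - sqrt(11))**2 ≈ 0.7335 - 2.6333*I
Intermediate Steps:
O(R, A) = I (O(R, A) = sqrt(-1) = I)
M(P, w) = sqrt(11) (M(P, w) = sqrt(5 + 6) = sqrt(11))
((2 - M(-1, 5)) + O(6, 1))**2 = ((2 - sqrt(11)) + I)**2 = (2 + I - sqrt(11))**2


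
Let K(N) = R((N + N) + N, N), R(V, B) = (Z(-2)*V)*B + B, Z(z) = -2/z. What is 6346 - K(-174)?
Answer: -84308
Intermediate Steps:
R(V, B) = B + B*V (R(V, B) = ((-2/(-2))*V)*B + B = ((-2*(-1/2))*V)*B + B = (1*V)*B + B = V*B + B = B*V + B = B + B*V)
K(N) = N*(1 + 3*N) (K(N) = N*(1 + ((N + N) + N)) = N*(1 + (2*N + N)) = N*(1 + 3*N))
6346 - K(-174) = 6346 - (-174)*(1 + 3*(-174)) = 6346 - (-174)*(1 - 522) = 6346 - (-174)*(-521) = 6346 - 1*90654 = 6346 - 90654 = -84308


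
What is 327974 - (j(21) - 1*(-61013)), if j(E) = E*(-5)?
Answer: 267066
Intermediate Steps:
j(E) = -5*E
327974 - (j(21) - 1*(-61013)) = 327974 - (-5*21 - 1*(-61013)) = 327974 - (-105 + 61013) = 327974 - 1*60908 = 327974 - 60908 = 267066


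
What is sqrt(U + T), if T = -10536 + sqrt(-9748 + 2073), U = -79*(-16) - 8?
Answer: sqrt(-9280 + 5*I*sqrt(307)) ≈ 0.4547 + 96.334*I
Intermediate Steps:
U = 1256 (U = 1264 - 8 = 1256)
T = -10536 + 5*I*sqrt(307) (T = -10536 + sqrt(-7675) = -10536 + 5*I*sqrt(307) ≈ -10536.0 + 87.607*I)
sqrt(U + T) = sqrt(1256 + (-10536 + 5*I*sqrt(307))) = sqrt(-9280 + 5*I*sqrt(307))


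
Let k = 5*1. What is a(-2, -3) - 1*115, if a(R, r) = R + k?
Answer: -112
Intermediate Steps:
k = 5
a(R, r) = 5 + R (a(R, r) = R + 5 = 5 + R)
a(-2, -3) - 1*115 = (5 - 2) - 1*115 = 3 - 115 = -112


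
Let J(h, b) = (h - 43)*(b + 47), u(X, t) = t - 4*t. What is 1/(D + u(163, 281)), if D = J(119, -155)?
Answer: -1/9051 ≈ -0.00011049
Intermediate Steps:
u(X, t) = -3*t
J(h, b) = (-43 + h)*(47 + b)
D = -8208 (D = -2021 - 43*(-155) + 47*119 - 155*119 = -2021 + 6665 + 5593 - 18445 = -8208)
1/(D + u(163, 281)) = 1/(-8208 - 3*281) = 1/(-8208 - 843) = 1/(-9051) = -1/9051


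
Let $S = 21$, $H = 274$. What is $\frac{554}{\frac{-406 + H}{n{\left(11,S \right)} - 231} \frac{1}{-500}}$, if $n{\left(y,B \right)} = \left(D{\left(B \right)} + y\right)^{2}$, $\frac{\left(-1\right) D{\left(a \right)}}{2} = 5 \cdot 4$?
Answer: $\frac{42242500}{33} \approx 1.2801 \cdot 10^{6}$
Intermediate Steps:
$D{\left(a \right)} = -40$ ($D{\left(a \right)} = - 2 \cdot 5 \cdot 4 = \left(-2\right) 20 = -40$)
$n{\left(y,B \right)} = \left(-40 + y\right)^{2}$
$\frac{554}{\frac{-406 + H}{n{\left(11,S \right)} - 231} \frac{1}{-500}} = \frac{554}{\frac{-406 + 274}{\left(-40 + 11\right)^{2} - 231} \frac{1}{-500}} = \frac{554}{- \frac{132}{\left(-29\right)^{2} - 231} \left(- \frac{1}{500}\right)} = \frac{554}{- \frac{132}{841 - 231} \left(- \frac{1}{500}\right)} = \frac{554}{- \frac{132}{610} \left(- \frac{1}{500}\right)} = \frac{554}{\left(-132\right) \frac{1}{610} \left(- \frac{1}{500}\right)} = \frac{554}{\left(- \frac{66}{305}\right) \left(- \frac{1}{500}\right)} = \frac{554}{\frac{33}{76250}} = 554 \cdot \frac{76250}{33} = \frac{42242500}{33}$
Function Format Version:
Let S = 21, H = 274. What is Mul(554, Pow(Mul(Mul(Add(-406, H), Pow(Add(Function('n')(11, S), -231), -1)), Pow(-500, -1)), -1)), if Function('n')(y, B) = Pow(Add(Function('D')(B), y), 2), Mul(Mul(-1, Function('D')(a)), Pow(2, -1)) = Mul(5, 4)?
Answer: Rational(42242500, 33) ≈ 1.2801e+6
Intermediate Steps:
Function('D')(a) = -40 (Function('D')(a) = Mul(-2, Mul(5, 4)) = Mul(-2, 20) = -40)
Function('n')(y, B) = Pow(Add(-40, y), 2)
Mul(554, Pow(Mul(Mul(Add(-406, H), Pow(Add(Function('n')(11, S), -231), -1)), Pow(-500, -1)), -1)) = Mul(554, Pow(Mul(Mul(Add(-406, 274), Pow(Add(Pow(Add(-40, 11), 2), -231), -1)), Pow(-500, -1)), -1)) = Mul(554, Pow(Mul(Mul(-132, Pow(Add(Pow(-29, 2), -231), -1)), Rational(-1, 500)), -1)) = Mul(554, Pow(Mul(Mul(-132, Pow(Add(841, -231), -1)), Rational(-1, 500)), -1)) = Mul(554, Pow(Mul(Mul(-132, Pow(610, -1)), Rational(-1, 500)), -1)) = Mul(554, Pow(Mul(Mul(-132, Rational(1, 610)), Rational(-1, 500)), -1)) = Mul(554, Pow(Mul(Rational(-66, 305), Rational(-1, 500)), -1)) = Mul(554, Pow(Rational(33, 76250), -1)) = Mul(554, Rational(76250, 33)) = Rational(42242500, 33)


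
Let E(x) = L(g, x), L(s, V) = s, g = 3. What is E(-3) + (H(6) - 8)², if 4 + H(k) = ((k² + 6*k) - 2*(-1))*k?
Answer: 186627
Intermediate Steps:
E(x) = 3
H(k) = -4 + k*(2 + k² + 6*k) (H(k) = -4 + ((k² + 6*k) - 2*(-1))*k = -4 + ((k² + 6*k) + 2)*k = -4 + (2 + k² + 6*k)*k = -4 + k*(2 + k² + 6*k))
E(-3) + (H(6) - 8)² = 3 + ((-4 + 6³ + 2*6 + 6*6²) - 8)² = 3 + ((-4 + 216 + 12 + 6*36) - 8)² = 3 + ((-4 + 216 + 12 + 216) - 8)² = 3 + (440 - 8)² = 3 + 432² = 3 + 186624 = 186627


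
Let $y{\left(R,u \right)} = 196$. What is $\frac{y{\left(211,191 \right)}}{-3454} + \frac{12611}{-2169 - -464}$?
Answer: $- \frac{1995117}{267685} \approx -7.4532$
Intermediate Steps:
$\frac{y{\left(211,191 \right)}}{-3454} + \frac{12611}{-2169 - -464} = \frac{196}{-3454} + \frac{12611}{-2169 - -464} = 196 \left(- \frac{1}{3454}\right) + \frac{12611}{-2169 + 464} = - \frac{98}{1727} + \frac{12611}{-1705} = - \frac{98}{1727} + 12611 \left(- \frac{1}{1705}\right) = - \frac{98}{1727} - \frac{12611}{1705} = - \frac{1995117}{267685}$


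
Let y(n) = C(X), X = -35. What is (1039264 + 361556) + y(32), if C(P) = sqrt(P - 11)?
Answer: 1400820 + I*sqrt(46) ≈ 1.4008e+6 + 6.7823*I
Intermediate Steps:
C(P) = sqrt(-11 + P)
y(n) = I*sqrt(46) (y(n) = sqrt(-11 - 35) = sqrt(-46) = I*sqrt(46))
(1039264 + 361556) + y(32) = (1039264 + 361556) + I*sqrt(46) = 1400820 + I*sqrt(46)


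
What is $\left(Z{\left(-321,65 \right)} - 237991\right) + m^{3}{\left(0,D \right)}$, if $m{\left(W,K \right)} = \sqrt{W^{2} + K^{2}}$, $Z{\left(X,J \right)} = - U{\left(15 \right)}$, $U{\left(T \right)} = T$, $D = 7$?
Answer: $-237663$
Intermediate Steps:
$Z{\left(X,J \right)} = -15$ ($Z{\left(X,J \right)} = \left(-1\right) 15 = -15$)
$m{\left(W,K \right)} = \sqrt{K^{2} + W^{2}}$
$\left(Z{\left(-321,65 \right)} - 237991\right) + m^{3}{\left(0,D \right)} = \left(-15 - 237991\right) + \left(\sqrt{7^{2} + 0^{2}}\right)^{3} = -238006 + \left(\sqrt{49 + 0}\right)^{3} = -238006 + \left(\sqrt{49}\right)^{3} = -238006 + 7^{3} = -238006 + 343 = -237663$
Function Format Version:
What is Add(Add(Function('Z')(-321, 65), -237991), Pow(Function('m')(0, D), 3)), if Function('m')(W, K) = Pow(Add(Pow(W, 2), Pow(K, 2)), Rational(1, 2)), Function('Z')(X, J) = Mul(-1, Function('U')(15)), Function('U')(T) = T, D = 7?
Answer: -237663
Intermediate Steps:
Function('Z')(X, J) = -15 (Function('Z')(X, J) = Mul(-1, 15) = -15)
Function('m')(W, K) = Pow(Add(Pow(K, 2), Pow(W, 2)), Rational(1, 2))
Add(Add(Function('Z')(-321, 65), -237991), Pow(Function('m')(0, D), 3)) = Add(Add(-15, -237991), Pow(Pow(Add(Pow(7, 2), Pow(0, 2)), Rational(1, 2)), 3)) = Add(-238006, Pow(Pow(Add(49, 0), Rational(1, 2)), 3)) = Add(-238006, Pow(Pow(49, Rational(1, 2)), 3)) = Add(-238006, Pow(7, 3)) = Add(-238006, 343) = -237663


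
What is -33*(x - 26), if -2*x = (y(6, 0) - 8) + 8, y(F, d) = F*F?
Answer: 1452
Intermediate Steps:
y(F, d) = F²
x = -18 (x = -((6² - 8) + 8)/2 = -((36 - 8) + 8)/2 = -(28 + 8)/2 = -½*36 = -18)
-33*(x - 26) = -33*(-18 - 26) = -33*(-44) = 1452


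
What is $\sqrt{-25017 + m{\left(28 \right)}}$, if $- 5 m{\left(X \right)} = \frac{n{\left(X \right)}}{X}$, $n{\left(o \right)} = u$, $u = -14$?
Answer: $\frac{i \sqrt{2501690}}{10} \approx 158.17 i$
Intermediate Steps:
$n{\left(o \right)} = -14$
$m{\left(X \right)} = \frac{14}{5 X}$ ($m{\left(X \right)} = - \frac{\left(-14\right) \frac{1}{X}}{5} = \frac{14}{5 X}$)
$\sqrt{-25017 + m{\left(28 \right)}} = \sqrt{-25017 + \frac{14}{5 \cdot 28}} = \sqrt{-25017 + \frac{14}{5} \cdot \frac{1}{28}} = \sqrt{-25017 + \frac{1}{10}} = \sqrt{- \frac{250169}{10}} = \frac{i \sqrt{2501690}}{10}$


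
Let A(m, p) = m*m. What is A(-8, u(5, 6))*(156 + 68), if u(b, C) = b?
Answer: 14336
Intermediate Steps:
A(m, p) = m²
A(-8, u(5, 6))*(156 + 68) = (-8)²*(156 + 68) = 64*224 = 14336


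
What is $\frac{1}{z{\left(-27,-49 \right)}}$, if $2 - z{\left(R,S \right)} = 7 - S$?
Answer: $- \frac{1}{54} \approx -0.018519$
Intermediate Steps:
$z{\left(R,S \right)} = -5 + S$ ($z{\left(R,S \right)} = 2 - \left(7 - S\right) = 2 + \left(-7 + S\right) = -5 + S$)
$\frac{1}{z{\left(-27,-49 \right)}} = \frac{1}{-5 - 49} = \frac{1}{-54} = - \frac{1}{54}$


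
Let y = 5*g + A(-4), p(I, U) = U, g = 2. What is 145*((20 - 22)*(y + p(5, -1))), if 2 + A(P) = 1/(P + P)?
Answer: -7975/4 ≈ -1993.8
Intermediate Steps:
A(P) = -2 + 1/(2*P) (A(P) = -2 + 1/(P + P) = -2 + 1/(2*P))
y = 63/8 (y = 5*2 + (-2 + (½)/(-4)) = 10 + (-2 + (½)*(-¼)) = 10 + (-2 - ⅛) = 10 - 17/8 = 63/8 ≈ 7.8750)
145*((20 - 22)*(y + p(5, -1))) = 145*((20 - 22)*(63/8 - 1)) = 145*(-2*55/8) = 145*(-55/4) = -7975/4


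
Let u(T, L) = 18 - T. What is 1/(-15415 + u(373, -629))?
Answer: -1/15770 ≈ -6.3412e-5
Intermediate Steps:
1/(-15415 + u(373, -629)) = 1/(-15415 + (18 - 1*373)) = 1/(-15415 + (18 - 373)) = 1/(-15415 - 355) = 1/(-15770) = -1/15770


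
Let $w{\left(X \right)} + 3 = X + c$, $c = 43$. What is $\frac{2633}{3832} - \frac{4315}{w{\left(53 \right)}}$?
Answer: $- \frac{16290211}{356376} \approx -45.711$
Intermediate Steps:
$w{\left(X \right)} = 40 + X$ ($w{\left(X \right)} = -3 + \left(X + 43\right) = -3 + \left(43 + X\right) = 40 + X$)
$\frac{2633}{3832} - \frac{4315}{w{\left(53 \right)}} = \frac{2633}{3832} - \frac{4315}{40 + 53} = 2633 \cdot \frac{1}{3832} - \frac{4315}{93} = \frac{2633}{3832} - \frac{4315}{93} = - \frac{16290211}{356376}$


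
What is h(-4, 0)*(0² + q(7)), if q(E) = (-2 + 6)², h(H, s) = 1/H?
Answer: -4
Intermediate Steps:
q(E) = 16 (q(E) = 4² = 16)
h(-4, 0)*(0² + q(7)) = (0² + 16)/(-4) = -(0 + 16)/4 = -¼*16 = -4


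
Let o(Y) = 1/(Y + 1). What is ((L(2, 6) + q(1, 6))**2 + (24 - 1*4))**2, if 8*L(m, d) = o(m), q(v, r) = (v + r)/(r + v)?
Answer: 147501025/331776 ≈ 444.58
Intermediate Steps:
q(v, r) = 1 (q(v, r) = (r + v)/(r + v) = 1)
o(Y) = 1/(1 + Y)
L(m, d) = 1/(8*(1 + m))
((L(2, 6) + q(1, 6))**2 + (24 - 1*4))**2 = ((1/(8*(1 + 2)) + 1)**2 + (24 - 1*4))**2 = (((1/8)/3 + 1)**2 + (24 - 4))**2 = (((1/8)*(1/3) + 1)**2 + 20)**2 = ((1/24 + 1)**2 + 20)**2 = ((25/24)**2 + 20)**2 = (625/576 + 20)**2 = (12145/576)**2 = 147501025/331776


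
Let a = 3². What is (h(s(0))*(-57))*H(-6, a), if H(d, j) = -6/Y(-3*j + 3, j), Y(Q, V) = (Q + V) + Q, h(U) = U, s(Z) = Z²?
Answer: 0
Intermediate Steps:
a = 9
Y(Q, V) = V + 2*Q
H(d, j) = -6/(6 - 5*j) (H(d, j) = -6/(j + 2*(-3*j + 3)) = -6/(j + 2*(3 - 3*j)) = -6/(j + (6 - 6*j)) = -6/(6 - 5*j))
(h(s(0))*(-57))*H(-6, a) = (0²*(-57))*(6/(-6 + 5*9)) = (0*(-57))*(6/(-6 + 45)) = 0*(6/39) = 0*(6*(1/39)) = 0*(2/13) = 0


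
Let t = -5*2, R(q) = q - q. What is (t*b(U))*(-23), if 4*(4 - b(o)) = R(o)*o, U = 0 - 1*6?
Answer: 920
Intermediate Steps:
U = -6 (U = 0 - 6 = -6)
R(q) = 0
b(o) = 4 (b(o) = 4 - 0*o = 4 - 1/4*0 = 4 + 0 = 4)
t = -10
(t*b(U))*(-23) = -10*4*(-23) = -40*(-23) = 920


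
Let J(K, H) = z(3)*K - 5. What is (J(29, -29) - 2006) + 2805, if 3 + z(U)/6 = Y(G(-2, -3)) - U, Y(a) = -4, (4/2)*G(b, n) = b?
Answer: -946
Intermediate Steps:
G(b, n) = b/2
z(U) = -42 - 6*U (z(U) = -18 + 6*(-4 - U) = -18 + (-24 - 6*U) = -42 - 6*U)
J(K, H) = -5 - 60*K (J(K, H) = (-42 - 6*3)*K - 5 = (-42 - 18)*K - 5 = -60*K - 5 = -5 - 60*K)
(J(29, -29) - 2006) + 2805 = ((-5 - 60*29) - 2006) + 2805 = ((-5 - 1740) - 2006) + 2805 = (-1745 - 2006) + 2805 = -3751 + 2805 = -946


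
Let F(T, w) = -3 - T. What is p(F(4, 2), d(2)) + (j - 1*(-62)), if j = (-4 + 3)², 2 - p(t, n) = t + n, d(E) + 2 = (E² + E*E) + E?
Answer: 64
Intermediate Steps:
d(E) = -2 + E + 2*E² (d(E) = -2 + ((E² + E*E) + E) = -2 + ((E² + E²) + E) = -2 + (2*E² + E) = -2 + (E + 2*E²) = -2 + E + 2*E²)
p(t, n) = 2 - n - t (p(t, n) = 2 - (t + n) = 2 - (n + t) = 2 + (-n - t) = 2 - n - t)
j = 1 (j = (-1)² = 1)
p(F(4, 2), d(2)) + (j - 1*(-62)) = (2 - (-2 + 2 + 2*2²) - (-3 - 1*4)) + (1 - 1*(-62)) = (2 - (-2 + 2 + 2*4) - (-3 - 4)) + (1 + 62) = (2 - (-2 + 2 + 8) - 1*(-7)) + 63 = (2 - 1*8 + 7) + 63 = (2 - 8 + 7) + 63 = 1 + 63 = 64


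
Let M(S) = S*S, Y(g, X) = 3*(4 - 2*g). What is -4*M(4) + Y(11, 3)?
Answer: -118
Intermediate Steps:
Y(g, X) = 12 - 6*g
M(S) = S**2
-4*M(4) + Y(11, 3) = -4*4**2 + (12 - 6*11) = -4*16 + (12 - 66) = -64 - 54 = -118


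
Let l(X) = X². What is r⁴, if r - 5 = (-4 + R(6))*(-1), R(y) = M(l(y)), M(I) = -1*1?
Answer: 10000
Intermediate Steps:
M(I) = -1
R(y) = -1
r = 10 (r = 5 + (-4 - 1)*(-1) = 5 - 5*(-1) = 5 + 5 = 10)
r⁴ = 10⁴ = 10000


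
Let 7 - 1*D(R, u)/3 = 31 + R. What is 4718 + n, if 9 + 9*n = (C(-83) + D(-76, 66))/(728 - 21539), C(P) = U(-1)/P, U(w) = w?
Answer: 73329605840/15545817 ≈ 4717.0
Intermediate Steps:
D(R, u) = -72 - 3*R (D(R, u) = 21 - 3*(31 + R) = 21 + (-93 - 3*R) = -72 - 3*R)
C(P) = -1/P
n = -15558766/15545817 (n = -1 + ((-1/(-83) + (-72 - 3*(-76)))/(728 - 21539))/9 = -1 + ((-1*(-1/83) + (-72 + 228))/(-20811))/9 = -1 + ((1/83 + 156)*(-1/20811))/9 = -1 + ((12949/83)*(-1/20811))/9 = -1 + (⅑)*(-12949/1727313) = -1 - 12949/15545817 = -15558766/15545817 ≈ -1.0008)
4718 + n = 4718 - 15558766/15545817 = 73329605840/15545817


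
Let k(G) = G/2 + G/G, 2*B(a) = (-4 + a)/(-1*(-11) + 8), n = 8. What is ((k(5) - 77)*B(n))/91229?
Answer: -147/1733351 ≈ -8.4807e-5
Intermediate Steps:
B(a) = -2/19 + a/38 (B(a) = ((-4 + a)/(-1*(-11) + 8))/2 = ((-4 + a)/(11 + 8))/2 = ((-4 + a)/19)/2 = ((-4 + a)*(1/19))/2 = (-4/19 + a/19)/2 = -2/19 + a/38)
k(G) = 1 + G/2 (k(G) = G*(½) + 1 = G/2 + 1 = 1 + G/2)
((k(5) - 77)*B(n))/91229 = (((1 + (½)*5) - 77)*(-2/19 + (1/38)*8))/91229 = (((1 + 5/2) - 77)*(-2/19 + 4/19))*(1/91229) = ((7/2 - 77)*(2/19))*(1/91229) = -147/2*2/19*(1/91229) = -147/19*1/91229 = -147/1733351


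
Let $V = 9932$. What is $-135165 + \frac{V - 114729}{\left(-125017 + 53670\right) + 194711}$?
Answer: $- \frac{16674599857}{123364} \approx -1.3517 \cdot 10^{5}$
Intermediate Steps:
$-135165 + \frac{V - 114729}{\left(-125017 + 53670\right) + 194711} = -135165 + \frac{9932 - 114729}{\left(-125017 + 53670\right) + 194711} = -135165 - \frac{104797}{-71347 + 194711} = -135165 - \frac{104797}{123364} = - \frac{16674599857}{123364}$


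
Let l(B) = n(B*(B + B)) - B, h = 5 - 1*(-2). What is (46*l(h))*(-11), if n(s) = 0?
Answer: 3542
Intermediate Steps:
h = 7 (h = 5 + 2 = 7)
l(B) = -B (l(B) = 0 - B = -B)
(46*l(h))*(-11) = (46*(-1*7))*(-11) = (46*(-7))*(-11) = -322*(-11) = 3542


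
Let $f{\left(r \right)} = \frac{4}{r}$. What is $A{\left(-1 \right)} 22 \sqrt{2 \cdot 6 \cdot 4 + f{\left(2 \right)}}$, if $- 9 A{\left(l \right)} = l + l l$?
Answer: $0$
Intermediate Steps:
$A{\left(l \right)} = - \frac{l}{9} - \frac{l^{2}}{9}$ ($A{\left(l \right)} = - \frac{l + l l}{9} = - \frac{l + l^{2}}{9} = - \frac{l}{9} - \frac{l^{2}}{9}$)
$A{\left(-1 \right)} 22 \sqrt{2 \cdot 6 \cdot 4 + f{\left(2 \right)}} = \left(- \frac{1}{9}\right) \left(-1\right) \left(1 - 1\right) 22 \sqrt{2 \cdot 6 \cdot 4 + \frac{4}{2}} = \left(- \frac{1}{9}\right) \left(-1\right) 0 \cdot 22 \sqrt{12 \cdot 4 + 4 \cdot \frac{1}{2}} = 0 \cdot 22 \sqrt{48 + 2} = 0 \sqrt{50} = 0 \cdot 5 \sqrt{2} = 0$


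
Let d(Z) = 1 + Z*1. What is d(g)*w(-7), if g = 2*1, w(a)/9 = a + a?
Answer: -378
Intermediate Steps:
w(a) = 18*a (w(a) = 9*(a + a) = 9*(2*a) = 18*a)
g = 2
d(Z) = 1 + Z
d(g)*w(-7) = (1 + 2)*(18*(-7)) = 3*(-126) = -378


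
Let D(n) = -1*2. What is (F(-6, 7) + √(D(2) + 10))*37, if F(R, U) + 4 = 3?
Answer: -37 + 74*√2 ≈ 67.652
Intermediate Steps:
D(n) = -2
F(R, U) = -1 (F(R, U) = -4 + 3 = -1)
(F(-6, 7) + √(D(2) + 10))*37 = (-1 + √(-2 + 10))*37 = (-1 + √8)*37 = (-1 + 2*√2)*37 = -37 + 74*√2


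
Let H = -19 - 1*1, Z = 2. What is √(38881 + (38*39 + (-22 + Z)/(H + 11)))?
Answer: √363287/3 ≈ 200.91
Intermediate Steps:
H = -20 (H = -19 - 1 = -20)
√(38881 + (38*39 + (-22 + Z)/(H + 11))) = √(38881 + (38*39 + (-22 + 2)/(-20 + 11))) = √(38881 + (1482 - 20/(-9))) = √(38881 + (1482 - 20*(-⅑))) = √(38881 + (1482 + 20/9)) = √(38881 + 13358/9) = √(363287/9) = √363287/3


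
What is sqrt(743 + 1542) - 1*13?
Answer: -13 + sqrt(2285) ≈ 34.802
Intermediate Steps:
sqrt(743 + 1542) - 1*13 = sqrt(2285) - 13 = -13 + sqrt(2285)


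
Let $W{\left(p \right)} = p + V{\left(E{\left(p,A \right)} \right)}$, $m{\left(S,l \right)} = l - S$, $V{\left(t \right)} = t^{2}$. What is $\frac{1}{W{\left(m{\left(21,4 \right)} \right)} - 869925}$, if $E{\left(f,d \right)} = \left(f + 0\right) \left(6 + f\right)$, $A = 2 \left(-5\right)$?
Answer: $- \frac{1}{834973} \approx -1.1976 \cdot 10^{-6}$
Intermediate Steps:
$A = -10$
$E{\left(f,d \right)} = f \left(6 + f\right)$
$W{\left(p \right)} = p + p^{2} \left(6 + p\right)^{2}$ ($W{\left(p \right)} = p + \left(p \left(6 + p\right)\right)^{2} = p + p^{2} \left(6 + p\right)^{2}$)
$\frac{1}{W{\left(m{\left(21,4 \right)} \right)} - 869925} = \frac{1}{\left(4 - 21\right) \left(1 + \left(4 - 21\right) \left(6 + \left(4 - 21\right)\right)^{2}\right) - 869925} = \frac{1}{- 17 \left(1 - 17 \left(6 - 17\right)^{2}\right) - 869925} = \frac{1}{- 17 \left(1 - 17 \left(-11\right)^{2}\right) - 869925} = \frac{1}{- 17 \left(1 - 2057\right) - 869925} = \frac{1}{\left(-17\right) \left(-2056\right) - 869925} = \frac{1}{34952 - 869925} = \frac{1}{-834973} = - \frac{1}{834973}$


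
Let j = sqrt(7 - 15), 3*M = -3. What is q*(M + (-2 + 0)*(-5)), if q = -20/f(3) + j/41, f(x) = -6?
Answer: 30 + 18*I*sqrt(2)/41 ≈ 30.0 + 0.62087*I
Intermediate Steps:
M = -1 (M = (1/3)*(-3) = -1)
j = 2*I*sqrt(2) (j = sqrt(-8) = 2*I*sqrt(2) ≈ 2.8284*I)
q = 10/3 + 2*I*sqrt(2)/41 (q = -20/(-6) + (2*I*sqrt(2))/41 = -20*(-1/6) + (2*I*sqrt(2))*(1/41) = 10/3 + 2*I*sqrt(2)/41 ≈ 3.3333 + 0.068986*I)
q*(M + (-2 + 0)*(-5)) = (10/3 + 2*I*sqrt(2)/41)*(-1 + (-2 + 0)*(-5)) = (10/3 + 2*I*sqrt(2)/41)*(-1 - 2*(-5)) = (10/3 + 2*I*sqrt(2)/41)*(-1 + 10) = (10/3 + 2*I*sqrt(2)/41)*9 = 30 + 18*I*sqrt(2)/41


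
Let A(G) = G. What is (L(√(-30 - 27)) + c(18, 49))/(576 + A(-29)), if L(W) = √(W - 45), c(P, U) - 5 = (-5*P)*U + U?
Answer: -4356/547 + √(-45 + I*√57)/547 ≈ -7.9624 + 0.012306*I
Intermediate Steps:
c(P, U) = 5 + U - 5*P*U (c(P, U) = 5 + ((-5*P)*U + U) = 5 + (-5*P*U + U) = 5 + (U - 5*P*U) = 5 + U - 5*P*U)
L(W) = √(-45 + W)
(L(√(-30 - 27)) + c(18, 49))/(576 + A(-29)) = (√(-45 + √(-30 - 27)) + (5 + 49 - 5*18*49))/(576 - 29) = (√(-45 + √(-57)) + (5 + 49 - 4410))/547 = (√(-45 + I*√57) - 4356)*(1/547) = (-4356 + √(-45 + I*√57))*(1/547) = -4356/547 + √(-45 + I*√57)/547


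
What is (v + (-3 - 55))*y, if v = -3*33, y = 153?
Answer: -24021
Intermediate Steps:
v = -99
(v + (-3 - 55))*y = (-99 + (-3 - 55))*153 = (-99 - 58)*153 = -157*153 = -24021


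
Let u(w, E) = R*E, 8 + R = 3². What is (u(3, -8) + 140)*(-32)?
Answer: -4224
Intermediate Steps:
R = 1 (R = -8 + 3² = -8 + 9 = 1)
u(w, E) = E (u(w, E) = 1*E = E)
(u(3, -8) + 140)*(-32) = (-8 + 140)*(-32) = 132*(-32) = -4224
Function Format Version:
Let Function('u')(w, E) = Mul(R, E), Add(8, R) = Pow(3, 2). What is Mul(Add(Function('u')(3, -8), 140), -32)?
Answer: -4224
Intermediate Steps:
R = 1 (R = Add(-8, Pow(3, 2)) = Add(-8, 9) = 1)
Function('u')(w, E) = E (Function('u')(w, E) = Mul(1, E) = E)
Mul(Add(Function('u')(3, -8), 140), -32) = Mul(Add(-8, 140), -32) = Mul(132, -32) = -4224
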